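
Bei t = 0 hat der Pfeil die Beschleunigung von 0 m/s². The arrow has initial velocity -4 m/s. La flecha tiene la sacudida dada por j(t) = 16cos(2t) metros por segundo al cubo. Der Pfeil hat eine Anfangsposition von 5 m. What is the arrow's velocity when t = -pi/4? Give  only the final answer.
The velocity at t = -pi/4 is v = 0.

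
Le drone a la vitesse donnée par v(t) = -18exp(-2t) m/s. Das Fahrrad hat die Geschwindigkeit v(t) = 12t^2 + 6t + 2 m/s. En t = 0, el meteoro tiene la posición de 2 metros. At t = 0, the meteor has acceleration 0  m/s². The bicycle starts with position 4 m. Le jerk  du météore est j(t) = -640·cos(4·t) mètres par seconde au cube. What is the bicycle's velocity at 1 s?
Using v(t) = 12·t^2 + 6·t + 2 and substituting t = 1, we find v = 20.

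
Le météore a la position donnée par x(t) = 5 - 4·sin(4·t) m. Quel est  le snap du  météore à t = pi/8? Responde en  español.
Debemos derivar nuestra ecuación de la posición x(t) = 5 - 4·sin(4·t) 4 veces. La derivada de la posición da la velocidad: v(t) = -16·cos(4·t). La derivada de la velocidad da la aceleración: a(t) = 64·sin(4·t). La derivada de la aceleración da la sacudida: j(t) = 256·cos(4·t). Tomando d/dt de j(t), encontramos s(t) = -1024·sin(4·t). De la ecuación del snap s(t) = -1024·sin(4·t), sustituimos t = pi/8 para obtener s = -1024.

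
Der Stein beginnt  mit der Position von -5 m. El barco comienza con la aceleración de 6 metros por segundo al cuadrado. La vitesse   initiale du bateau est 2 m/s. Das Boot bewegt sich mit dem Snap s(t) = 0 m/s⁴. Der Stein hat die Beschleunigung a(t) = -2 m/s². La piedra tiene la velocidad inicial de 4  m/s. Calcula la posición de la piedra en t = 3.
Debemos encontrar la integral de nuestra ecuación de la aceleración a(t) = -2 2 veces. Integrando la aceleración y usando la condición inicial v(0) = 4, obtenemos v(t) = 4 - 2·t. Integrando la velocidad y usando la condición inicial x(0) = -5, obtenemos x(t) = -t^2 + 4·t - 5. Tenemos la posición x(t) = -t^2 + 4·t - 5. Sustituyendo t = 3: x(3) = -2.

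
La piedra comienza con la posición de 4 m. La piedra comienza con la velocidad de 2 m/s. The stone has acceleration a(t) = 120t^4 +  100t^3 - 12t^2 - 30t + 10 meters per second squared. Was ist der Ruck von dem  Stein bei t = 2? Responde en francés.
Nous devons dériver notre équation de l'accélération a(t) = 120·t^4 + 100·t^3 - 12·t^2 - 30·t + 10 1 fois. En dérivant l'accélération, nous obtenons le jerk: j(t) = 480·t^3 + 300·t^2 - 24·t - 30. En utilisant j(t) = 480·t^3 + 300·t^2 - 24·t - 30 et en substituant t = 2, nous trouvons j = 4962.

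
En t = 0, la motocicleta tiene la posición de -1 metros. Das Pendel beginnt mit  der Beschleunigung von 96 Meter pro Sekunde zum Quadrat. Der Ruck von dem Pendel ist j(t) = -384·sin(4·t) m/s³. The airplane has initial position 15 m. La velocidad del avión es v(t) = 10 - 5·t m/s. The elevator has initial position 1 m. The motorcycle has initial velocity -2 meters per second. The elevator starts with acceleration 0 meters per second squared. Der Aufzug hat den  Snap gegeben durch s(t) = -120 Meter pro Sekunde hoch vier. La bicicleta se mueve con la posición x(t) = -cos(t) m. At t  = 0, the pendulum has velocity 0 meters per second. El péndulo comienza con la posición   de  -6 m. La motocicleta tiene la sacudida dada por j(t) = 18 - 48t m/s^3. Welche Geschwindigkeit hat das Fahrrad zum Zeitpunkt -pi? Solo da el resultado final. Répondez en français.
La réponse est 0.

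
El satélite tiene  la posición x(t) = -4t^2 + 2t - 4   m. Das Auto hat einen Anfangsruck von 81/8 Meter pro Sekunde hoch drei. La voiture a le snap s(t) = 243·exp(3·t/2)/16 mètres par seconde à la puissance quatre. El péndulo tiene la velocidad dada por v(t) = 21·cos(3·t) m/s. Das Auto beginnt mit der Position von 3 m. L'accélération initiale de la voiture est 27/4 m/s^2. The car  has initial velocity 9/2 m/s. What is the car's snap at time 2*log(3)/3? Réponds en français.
Nous avons le snap s(t) = 243·exp(3·t/2)/16. En substituant t = 2*log(3)/3: s(2*log(3)/3) = 729/16.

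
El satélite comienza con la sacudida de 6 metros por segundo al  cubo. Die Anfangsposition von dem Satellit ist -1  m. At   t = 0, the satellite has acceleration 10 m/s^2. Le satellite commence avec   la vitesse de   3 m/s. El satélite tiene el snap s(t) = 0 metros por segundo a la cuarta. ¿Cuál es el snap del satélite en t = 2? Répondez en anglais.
Using s(t) = 0 and substituting t = 2, we find s = 0.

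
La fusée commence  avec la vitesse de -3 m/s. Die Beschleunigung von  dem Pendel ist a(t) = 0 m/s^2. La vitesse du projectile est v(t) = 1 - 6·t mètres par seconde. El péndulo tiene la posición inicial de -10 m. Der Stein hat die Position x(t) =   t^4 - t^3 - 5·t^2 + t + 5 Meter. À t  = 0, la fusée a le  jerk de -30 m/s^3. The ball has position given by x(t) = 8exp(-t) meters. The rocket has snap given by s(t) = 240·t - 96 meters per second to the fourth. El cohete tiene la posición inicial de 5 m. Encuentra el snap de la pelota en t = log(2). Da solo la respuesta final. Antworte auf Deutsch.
Bei t = log(2), s = 4.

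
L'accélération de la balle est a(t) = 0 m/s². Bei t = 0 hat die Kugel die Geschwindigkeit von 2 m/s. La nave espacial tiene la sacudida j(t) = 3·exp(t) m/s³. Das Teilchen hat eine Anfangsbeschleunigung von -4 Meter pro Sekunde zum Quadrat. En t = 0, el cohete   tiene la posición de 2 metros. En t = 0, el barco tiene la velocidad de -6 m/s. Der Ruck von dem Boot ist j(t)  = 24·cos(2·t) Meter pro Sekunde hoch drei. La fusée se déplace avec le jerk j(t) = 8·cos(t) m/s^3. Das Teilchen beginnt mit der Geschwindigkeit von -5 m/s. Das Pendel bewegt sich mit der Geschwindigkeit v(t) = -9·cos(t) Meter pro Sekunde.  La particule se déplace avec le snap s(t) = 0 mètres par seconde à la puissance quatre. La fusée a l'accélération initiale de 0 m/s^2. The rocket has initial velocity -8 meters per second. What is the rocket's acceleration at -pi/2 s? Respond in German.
Um dies zu lösen, müssen wir 1 Integral unserer Gleichung für den Ruck j(t) = 8·cos(t) finden. Das Integral von dem Ruck ist die Beschleunigung. Mit a(0) = 0 erhalten wir a(t) = 8·sin(t). Aus der Gleichung für die Beschleunigung a(t) = 8·sin(t), setzen wir t = -pi/2 ein und erhalten a = -8.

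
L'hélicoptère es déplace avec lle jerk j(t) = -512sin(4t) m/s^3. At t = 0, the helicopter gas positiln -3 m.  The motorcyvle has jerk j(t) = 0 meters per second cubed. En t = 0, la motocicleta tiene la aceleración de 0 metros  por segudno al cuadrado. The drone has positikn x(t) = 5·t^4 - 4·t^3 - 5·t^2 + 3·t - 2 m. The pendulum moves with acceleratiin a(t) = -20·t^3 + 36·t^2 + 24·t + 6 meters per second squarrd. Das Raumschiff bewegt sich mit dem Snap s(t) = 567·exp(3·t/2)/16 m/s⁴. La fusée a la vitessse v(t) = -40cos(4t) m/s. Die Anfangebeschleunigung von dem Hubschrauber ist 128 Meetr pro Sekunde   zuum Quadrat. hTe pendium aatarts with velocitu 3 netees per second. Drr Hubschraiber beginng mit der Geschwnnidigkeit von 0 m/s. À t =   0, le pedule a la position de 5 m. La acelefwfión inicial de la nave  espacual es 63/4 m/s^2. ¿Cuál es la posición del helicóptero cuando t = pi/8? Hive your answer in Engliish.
We must find the antiderivative of our jerk equation j(t) = -512·sin(4·t) 3 times. Finding the integral of j(t) and using a(0) = 128: a(t) = 128·cos(4·t). Integrating acceleration and using the initial condition v(0) = 0, we get v(t) = 32·sin(4·t). Finding the antiderivative of v(t) and using x(0) = -3: x(t) = 5 - 8·cos(4·t). From the given position equation x(t) = 5 - 8·cos(4·t), we substitute t = pi/8 to get x = 5.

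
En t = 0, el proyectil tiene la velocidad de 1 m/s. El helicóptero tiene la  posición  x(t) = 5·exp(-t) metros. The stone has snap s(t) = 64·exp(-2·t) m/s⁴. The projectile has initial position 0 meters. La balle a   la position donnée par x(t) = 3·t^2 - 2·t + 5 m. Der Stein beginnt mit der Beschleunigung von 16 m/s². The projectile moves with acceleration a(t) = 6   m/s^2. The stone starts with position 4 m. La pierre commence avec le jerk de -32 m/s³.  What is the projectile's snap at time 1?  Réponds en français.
Nous devons dériver notre équation de l'accélération a(t) = 6 2 fois. En dérivant l'accélération, nous obtenons le jerk: j(t) = 0. La dérivée du jerk donne le snap: s(t) = 0. En utilisant s(t) = 0 et en substituant t = 1, nous trouvons s = 0.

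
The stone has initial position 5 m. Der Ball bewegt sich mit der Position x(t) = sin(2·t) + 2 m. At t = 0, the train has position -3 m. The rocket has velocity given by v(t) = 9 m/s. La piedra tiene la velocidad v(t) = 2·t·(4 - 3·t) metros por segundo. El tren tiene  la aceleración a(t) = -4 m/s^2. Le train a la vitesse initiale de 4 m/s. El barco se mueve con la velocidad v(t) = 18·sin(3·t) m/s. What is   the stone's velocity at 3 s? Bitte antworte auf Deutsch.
Wir haben die Geschwindigkeit v(t) = 2·t·(4 - 3·t). Durch Einsetzen von t = 3: v(3) = -30.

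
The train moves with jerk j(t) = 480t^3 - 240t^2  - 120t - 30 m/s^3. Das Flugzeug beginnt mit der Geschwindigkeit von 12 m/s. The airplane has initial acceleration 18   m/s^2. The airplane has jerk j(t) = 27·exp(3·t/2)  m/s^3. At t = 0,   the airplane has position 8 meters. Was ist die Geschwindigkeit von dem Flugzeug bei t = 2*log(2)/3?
Wir müssen unsere Gleichung für den Ruck j(t) = 27·exp(3·t/2) 2-mal integrieren. Mit ∫j(t)dt und Anwendung von a(0) = 18, finden wir a(t) = 18·exp(3·t/2). Die Stammfunktion von der Beschleunigung, mit v(0) = 12, ergibt die Geschwindigkeit: v(t) = 12·exp(3·t/2). Wir haben die Geschwindigkeit v(t) = 12·exp(3·t/2). Durch Einsetzen von t = 2*log(2)/3: v(2*log(2)/3) = 24.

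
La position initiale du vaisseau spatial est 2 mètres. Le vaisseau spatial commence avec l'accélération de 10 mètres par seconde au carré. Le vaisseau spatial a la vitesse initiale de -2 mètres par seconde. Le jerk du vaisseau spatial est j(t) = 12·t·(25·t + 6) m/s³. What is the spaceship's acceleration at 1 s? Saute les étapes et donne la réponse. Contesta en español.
La respuesta es 146.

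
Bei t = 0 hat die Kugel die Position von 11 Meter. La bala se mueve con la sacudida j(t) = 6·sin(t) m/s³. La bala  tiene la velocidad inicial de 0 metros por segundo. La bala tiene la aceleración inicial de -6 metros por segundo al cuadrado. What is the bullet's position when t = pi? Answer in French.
Nous devons intégrer notre équation du jerk j(t) = 6·sin(t) 3 fois. En intégrant le jerk et en utilisant la condition initiale a(0) = -6, nous obtenons a(t) = -6·cos(t). La primitive de l'accélération est la vitesse. En utilisant v(0) = 0, nous obtenons v(t) = -6·sin(t). En prenant ∫v(t)dt et en appliquant x(0) = 11, nous trouvons x(t) = 6·cos(t) + 5. De l'équation de la position x(t) = 6·cos(t) + 5, nous substituons t = pi pour obtenir x = -1.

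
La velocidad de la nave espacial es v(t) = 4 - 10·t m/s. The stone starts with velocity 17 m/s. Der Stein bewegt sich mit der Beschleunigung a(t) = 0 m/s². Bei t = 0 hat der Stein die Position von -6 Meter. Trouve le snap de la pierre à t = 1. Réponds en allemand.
Um dies zu lösen, müssen wir 2 Ableitungen unserer Gleichung für die Beschleunigung a(t) = 0 nehmen. Mit d/dt von a(t) finden wir j(t) = 0. Die Ableitung von dem Ruck ergibt den Snap: s(t) = 0. Aus der Gleichung für den Snap s(t) = 0, setzen wir t = 1 ein und erhalten s = 0.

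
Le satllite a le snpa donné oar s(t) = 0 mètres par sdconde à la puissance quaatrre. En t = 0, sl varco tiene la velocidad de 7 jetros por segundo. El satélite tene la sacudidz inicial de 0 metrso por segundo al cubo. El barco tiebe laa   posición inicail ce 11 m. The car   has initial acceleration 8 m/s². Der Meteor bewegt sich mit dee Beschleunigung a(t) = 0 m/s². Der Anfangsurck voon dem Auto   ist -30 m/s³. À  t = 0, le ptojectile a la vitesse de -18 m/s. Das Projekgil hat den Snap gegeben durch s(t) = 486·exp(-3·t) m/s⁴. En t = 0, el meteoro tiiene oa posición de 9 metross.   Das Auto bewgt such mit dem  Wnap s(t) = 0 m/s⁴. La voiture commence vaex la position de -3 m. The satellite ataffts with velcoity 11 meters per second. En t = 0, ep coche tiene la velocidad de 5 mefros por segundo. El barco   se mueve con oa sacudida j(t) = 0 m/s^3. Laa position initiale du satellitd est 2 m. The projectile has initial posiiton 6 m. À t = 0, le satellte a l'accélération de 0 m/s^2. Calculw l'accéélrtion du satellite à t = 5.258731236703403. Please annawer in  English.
We need to integrate our snap equation s(t) = 0 2 times. The antiderivative of snap, with j(0) = 0, gives jerk: j(t) = 0. Taking ∫j(t)dt and applying a(0) = 0, we find a(t) = 0. From the given acceleration equation a(t) = 0, we substitute t = 5.258731236703403 to get a = 0.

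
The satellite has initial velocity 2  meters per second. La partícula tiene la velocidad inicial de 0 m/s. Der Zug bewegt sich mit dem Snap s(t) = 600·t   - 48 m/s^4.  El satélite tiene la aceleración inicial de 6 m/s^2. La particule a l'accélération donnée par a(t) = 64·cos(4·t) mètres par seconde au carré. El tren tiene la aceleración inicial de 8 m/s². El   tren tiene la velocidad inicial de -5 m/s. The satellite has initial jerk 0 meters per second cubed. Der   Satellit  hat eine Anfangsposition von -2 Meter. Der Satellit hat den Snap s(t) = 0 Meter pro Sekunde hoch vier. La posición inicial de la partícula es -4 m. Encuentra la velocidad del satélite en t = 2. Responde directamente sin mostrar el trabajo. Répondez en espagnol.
En t = 2, v = 14.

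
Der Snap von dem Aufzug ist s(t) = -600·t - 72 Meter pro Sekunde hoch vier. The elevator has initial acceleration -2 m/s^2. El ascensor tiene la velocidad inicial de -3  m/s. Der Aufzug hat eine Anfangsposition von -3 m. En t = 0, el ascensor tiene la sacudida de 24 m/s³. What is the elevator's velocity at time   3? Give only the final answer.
v(3) = -2250.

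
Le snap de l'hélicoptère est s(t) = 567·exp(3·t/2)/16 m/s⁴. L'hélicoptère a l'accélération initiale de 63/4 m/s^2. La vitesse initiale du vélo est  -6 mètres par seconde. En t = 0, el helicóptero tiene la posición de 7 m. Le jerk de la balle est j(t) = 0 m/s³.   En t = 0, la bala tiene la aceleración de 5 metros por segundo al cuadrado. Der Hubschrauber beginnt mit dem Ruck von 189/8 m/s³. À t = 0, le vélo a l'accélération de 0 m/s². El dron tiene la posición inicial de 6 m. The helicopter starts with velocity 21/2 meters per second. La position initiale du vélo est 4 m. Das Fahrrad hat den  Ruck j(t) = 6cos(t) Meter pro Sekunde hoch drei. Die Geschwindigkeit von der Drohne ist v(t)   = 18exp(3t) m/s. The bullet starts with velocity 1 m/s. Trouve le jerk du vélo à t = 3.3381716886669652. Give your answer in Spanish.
De la ecuación de la sacudida j(t) = 6·cos(t), sustituimos t = 3.3381716886669652 para obtener j = -5.88444289483809.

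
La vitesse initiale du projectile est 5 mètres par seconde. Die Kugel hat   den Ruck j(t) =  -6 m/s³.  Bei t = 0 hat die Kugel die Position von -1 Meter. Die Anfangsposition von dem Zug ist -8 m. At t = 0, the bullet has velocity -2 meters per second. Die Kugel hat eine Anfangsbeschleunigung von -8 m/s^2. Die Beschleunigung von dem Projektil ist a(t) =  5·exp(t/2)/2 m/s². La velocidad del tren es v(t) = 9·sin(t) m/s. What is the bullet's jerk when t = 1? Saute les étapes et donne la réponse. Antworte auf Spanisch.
j(1) = -6.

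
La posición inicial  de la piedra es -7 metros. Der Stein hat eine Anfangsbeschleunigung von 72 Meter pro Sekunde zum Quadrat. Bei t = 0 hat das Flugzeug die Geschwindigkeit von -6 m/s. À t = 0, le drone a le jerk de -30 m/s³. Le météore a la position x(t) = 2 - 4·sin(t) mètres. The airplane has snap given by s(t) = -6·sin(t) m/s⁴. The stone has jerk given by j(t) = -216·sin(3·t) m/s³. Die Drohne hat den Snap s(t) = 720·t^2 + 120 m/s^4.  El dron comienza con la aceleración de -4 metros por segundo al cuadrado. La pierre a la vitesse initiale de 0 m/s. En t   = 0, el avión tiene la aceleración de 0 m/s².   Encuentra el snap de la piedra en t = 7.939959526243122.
Para resolver esto, necesitamos tomar 1 derivada de nuestra ecuación de la sacudida j(t) = -216·sin(3·t). Tomando d/dt de j(t), encontramos s(t) = -648·cos(3·t). Usando s(t) = -648·cos(3·t) y sustituyendo t = 7.939959526243122, encontramos s = -165.293868537871.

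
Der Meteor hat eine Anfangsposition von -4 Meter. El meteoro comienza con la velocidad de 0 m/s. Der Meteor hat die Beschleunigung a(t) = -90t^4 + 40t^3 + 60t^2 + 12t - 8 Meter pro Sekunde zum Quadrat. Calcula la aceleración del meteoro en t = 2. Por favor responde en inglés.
We have acceleration a(t) = -90·t^4 + 40·t^3 + 60·t^2 + 12·t - 8. Substituting t = 2: a(2) = -864.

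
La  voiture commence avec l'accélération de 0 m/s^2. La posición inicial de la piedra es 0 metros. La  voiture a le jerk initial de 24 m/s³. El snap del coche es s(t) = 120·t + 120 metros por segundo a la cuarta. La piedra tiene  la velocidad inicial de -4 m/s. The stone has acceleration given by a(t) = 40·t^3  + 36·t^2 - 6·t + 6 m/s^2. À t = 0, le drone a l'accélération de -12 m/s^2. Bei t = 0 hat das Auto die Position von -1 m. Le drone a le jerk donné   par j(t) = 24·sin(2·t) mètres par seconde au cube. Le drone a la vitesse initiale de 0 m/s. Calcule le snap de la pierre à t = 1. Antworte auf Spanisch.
Partiendo de la aceleración a(t) = 40·t^3 + 36·t^2 - 6·t + 6, tomamos 2 derivadas. La derivada de la aceleración da la sacudida: j(t) = 120·t^2 + 72·t - 6. La derivada de la sacudida da el snap: s(t) = 240·t + 72. Tenemos el snap s(t) = 240·t + 72. Sustituyendo t = 1: s(1) = 312.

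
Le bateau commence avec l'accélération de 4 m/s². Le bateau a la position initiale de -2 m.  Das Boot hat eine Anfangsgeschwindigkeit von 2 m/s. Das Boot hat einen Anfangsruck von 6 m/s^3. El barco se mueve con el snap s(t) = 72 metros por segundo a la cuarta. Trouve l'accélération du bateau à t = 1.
En partant du snap s(t) = 72, nous prenons 2 primitives. En intégrant le snap et en utilisant la condition initiale j(0) = 6, nous obtenons j(t) = 72·t + 6. En intégrant le jerk et en utilisant la condition initiale a(0) = 4, nous obtenons a(t) = 36·t^2 + 6·t + 4. De l'équation de l'accélération a(t) = 36·t^2 + 6·t + 4, nous substituons t = 1 pour obtenir a = 46.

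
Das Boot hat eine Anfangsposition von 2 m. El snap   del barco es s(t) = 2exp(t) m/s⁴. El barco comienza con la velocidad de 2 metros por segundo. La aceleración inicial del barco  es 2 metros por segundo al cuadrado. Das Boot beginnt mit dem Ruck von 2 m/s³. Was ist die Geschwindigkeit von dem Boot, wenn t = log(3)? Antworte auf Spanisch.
Partiendo del snap s(t) = 2·exp(t), tomamos 3 integrales. La integral del snap, con j(0) = 2, da la sacudida: j(t) = 2·exp(t). Integrando la sacudida y usando la condición inicial a(0) = 2, obtenemos a(t) = 2·exp(t). Integrando la aceleración y usando la condición inicial v(0) = 2, obtenemos v(t) = 2·exp(t). De la ecuación de la velocidad v(t) = 2·exp(t), sustituimos t = log(3) para obtener v = 6.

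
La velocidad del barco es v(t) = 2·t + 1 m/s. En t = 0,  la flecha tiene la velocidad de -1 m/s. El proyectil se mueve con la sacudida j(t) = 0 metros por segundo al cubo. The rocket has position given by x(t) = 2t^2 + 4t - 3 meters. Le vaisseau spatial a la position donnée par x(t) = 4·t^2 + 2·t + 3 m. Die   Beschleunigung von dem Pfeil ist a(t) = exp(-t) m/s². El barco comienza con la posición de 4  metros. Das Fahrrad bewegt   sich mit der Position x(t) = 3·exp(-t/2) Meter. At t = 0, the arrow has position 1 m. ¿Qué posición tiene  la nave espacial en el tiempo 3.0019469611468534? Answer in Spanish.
De la ecuación de la posición x(t) = 4·t^2 + 2·t + 3, sustituimos t = 3.0019469611468534 para obtener x = 45.0506361524490.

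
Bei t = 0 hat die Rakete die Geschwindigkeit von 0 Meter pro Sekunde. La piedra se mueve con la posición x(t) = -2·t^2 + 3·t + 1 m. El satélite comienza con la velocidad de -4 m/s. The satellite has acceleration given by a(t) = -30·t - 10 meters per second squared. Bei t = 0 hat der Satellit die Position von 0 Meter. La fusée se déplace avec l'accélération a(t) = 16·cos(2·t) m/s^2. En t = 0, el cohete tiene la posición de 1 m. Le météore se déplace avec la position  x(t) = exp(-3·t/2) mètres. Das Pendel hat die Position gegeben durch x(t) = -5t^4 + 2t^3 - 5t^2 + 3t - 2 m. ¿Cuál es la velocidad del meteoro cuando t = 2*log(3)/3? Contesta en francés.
Pour résoudre ceci, nous devons prendre 1 dérivée de notre équation de la position x(t) = exp(-3·t/2). En prenant d/dt de x(t), nous trouvons v(t) = -3·exp(-3·t/2)/2. En utilisant v(t) = -3·exp(-3·t/2)/2 et en substituant t = 2*log(3)/3, nous trouvons v = -1/2.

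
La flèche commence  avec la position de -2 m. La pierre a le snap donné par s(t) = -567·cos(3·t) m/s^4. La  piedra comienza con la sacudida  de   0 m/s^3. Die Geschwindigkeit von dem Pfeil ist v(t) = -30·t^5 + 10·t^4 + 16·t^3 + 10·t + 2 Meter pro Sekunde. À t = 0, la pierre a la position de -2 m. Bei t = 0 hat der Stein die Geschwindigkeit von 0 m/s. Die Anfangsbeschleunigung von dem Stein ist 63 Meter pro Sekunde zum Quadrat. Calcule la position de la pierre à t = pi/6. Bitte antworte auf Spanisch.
Para resolver esto, necesitamos tomar 4 integrales de nuestra ecuación del snap s(t) = -567·cos(3·t). Integrando el snap y usando la condición inicial j(0) = 0, obtenemos j(t) = -189·sin(3·t). Integrando la sacudida y usando la condición inicial a(0) = 63, obtenemos a(t) = 63·cos(3·t). Tomando ∫a(t)dt y aplicando v(0) = 0, encontramos v(t) = 21·sin(3·t). Integrando la velocidad y usando la condición inicial x(0) = -2, obtenemos x(t) = 5 - 7·cos(3·t). Usando x(t) = 5 - 7·cos(3·t) y sustituyendo t = pi/6, encontramos x = 5.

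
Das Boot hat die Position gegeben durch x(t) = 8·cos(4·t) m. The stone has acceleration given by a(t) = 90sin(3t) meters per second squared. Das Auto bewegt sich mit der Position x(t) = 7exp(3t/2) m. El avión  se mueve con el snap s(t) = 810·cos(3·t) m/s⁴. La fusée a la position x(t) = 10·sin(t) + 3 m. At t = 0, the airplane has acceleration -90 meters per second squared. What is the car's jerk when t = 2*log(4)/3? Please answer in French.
Nous devons dériver notre équation de la position x(t) = 7·exp(3·t/2) 3 fois. En dérivant la position, nous obtenons la vitesse: v(t) = 21·exp(3·t/2)/2. En dérivant la vitesse, nous obtenons l'accélération: a(t) = 63·exp(3·t/2)/4. En dérivant l'accélération, nous obtenons le jerk: j(t) = 189·exp(3·t/2)/8. En utilisant j(t) = 189·exp(3·t/2)/8 et en substituant t = 2*log(4)/3, nous trouvons j = 189/2.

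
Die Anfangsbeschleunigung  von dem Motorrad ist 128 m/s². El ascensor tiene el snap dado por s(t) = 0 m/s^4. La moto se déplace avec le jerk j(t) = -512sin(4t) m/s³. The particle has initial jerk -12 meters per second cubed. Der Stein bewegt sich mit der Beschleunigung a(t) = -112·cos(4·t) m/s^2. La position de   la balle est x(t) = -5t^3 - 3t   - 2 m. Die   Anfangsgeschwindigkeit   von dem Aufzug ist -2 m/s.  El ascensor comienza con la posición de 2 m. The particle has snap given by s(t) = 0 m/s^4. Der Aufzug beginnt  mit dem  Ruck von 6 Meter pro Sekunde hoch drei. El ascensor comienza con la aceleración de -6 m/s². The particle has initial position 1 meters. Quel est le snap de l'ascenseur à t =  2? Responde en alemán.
Aus der Gleichung für den Snap s(t) = 0, setzen wir t = 2 ein und erhalten s = 0.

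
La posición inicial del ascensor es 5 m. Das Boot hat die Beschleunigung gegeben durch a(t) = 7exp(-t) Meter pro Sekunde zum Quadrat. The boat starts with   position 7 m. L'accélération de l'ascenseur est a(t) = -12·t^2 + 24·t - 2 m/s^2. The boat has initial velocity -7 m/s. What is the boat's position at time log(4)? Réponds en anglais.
To solve this, we need to take 2 integrals of our acceleration equation a(t) = 7·exp(-t). The antiderivative of acceleration, with v(0) = -7, gives velocity: v(t) = -7·exp(-t). Finding the integral of v(t) and using x(0) = 7: x(t) = 7·exp(-t). Using x(t) = 7·exp(-t) and substituting t = log(4), we find x = 7/4.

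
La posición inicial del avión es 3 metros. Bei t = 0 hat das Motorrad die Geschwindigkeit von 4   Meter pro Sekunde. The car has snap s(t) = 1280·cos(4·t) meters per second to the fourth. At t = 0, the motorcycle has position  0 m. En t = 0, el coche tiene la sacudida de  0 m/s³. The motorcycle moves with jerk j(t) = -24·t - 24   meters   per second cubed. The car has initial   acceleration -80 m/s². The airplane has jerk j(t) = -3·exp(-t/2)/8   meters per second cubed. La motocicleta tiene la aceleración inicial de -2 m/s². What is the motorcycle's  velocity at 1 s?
We need to integrate our jerk equation j(t) = -24·t - 24 2 times. Finding the integral of j(t) and using a(0) = -2: a(t) = -12·t^2 - 24·t - 2. The integral of acceleration, with v(0) = 4, gives velocity: v(t) = -4·t^3 - 12·t^2 - 2·t + 4. Using v(t) = -4·t^3 - 12·t^2 - 2·t + 4 and substituting t = 1, we find v = -14.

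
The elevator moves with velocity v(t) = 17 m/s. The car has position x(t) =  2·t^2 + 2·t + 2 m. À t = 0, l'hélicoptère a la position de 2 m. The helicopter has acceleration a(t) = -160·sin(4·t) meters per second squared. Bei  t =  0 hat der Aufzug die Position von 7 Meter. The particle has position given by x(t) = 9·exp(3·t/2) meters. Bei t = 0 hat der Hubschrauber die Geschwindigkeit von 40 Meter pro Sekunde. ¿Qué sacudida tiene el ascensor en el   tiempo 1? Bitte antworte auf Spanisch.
Debemos derivar nuestra ecuación de la velocidad v(t) = 17 2 veces. La derivada de la velocidad da la aceleración: a(t) = 0. Derivando la aceleración, obtenemos la sacudida: j(t) = 0. Usando j(t) = 0 y sustituyendo t = 1, encontramos j = 0.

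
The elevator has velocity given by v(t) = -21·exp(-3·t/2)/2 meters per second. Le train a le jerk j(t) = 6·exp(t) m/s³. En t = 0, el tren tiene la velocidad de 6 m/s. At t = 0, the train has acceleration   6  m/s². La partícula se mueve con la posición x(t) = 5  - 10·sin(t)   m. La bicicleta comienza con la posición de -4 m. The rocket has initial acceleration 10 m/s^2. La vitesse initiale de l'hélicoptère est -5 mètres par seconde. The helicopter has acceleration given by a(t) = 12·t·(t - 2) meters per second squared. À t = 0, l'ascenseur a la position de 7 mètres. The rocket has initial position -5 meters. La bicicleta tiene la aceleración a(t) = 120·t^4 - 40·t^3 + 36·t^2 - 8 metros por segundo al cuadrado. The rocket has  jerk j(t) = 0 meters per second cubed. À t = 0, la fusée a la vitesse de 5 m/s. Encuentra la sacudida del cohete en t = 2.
Tenemos la sacudida j(t) = 0. Sustituyendo t = 2: j(2) = 0.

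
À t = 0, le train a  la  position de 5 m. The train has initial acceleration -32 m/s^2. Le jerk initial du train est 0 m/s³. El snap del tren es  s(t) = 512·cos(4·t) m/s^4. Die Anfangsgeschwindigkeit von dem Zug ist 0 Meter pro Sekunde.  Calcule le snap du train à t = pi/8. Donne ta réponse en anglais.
Using s(t) = 512·cos(4·t) and substituting t = pi/8, we find s = 0.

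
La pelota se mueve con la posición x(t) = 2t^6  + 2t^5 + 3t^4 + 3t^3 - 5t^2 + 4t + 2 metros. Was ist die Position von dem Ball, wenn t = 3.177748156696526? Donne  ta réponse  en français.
En utilisant x(t) = 2·t^6 + 2·t^5 + 3·t^4 + 3·t^3 - 5·t^2 + 4·t + 2 et en substituant t = 3.177748156696526, nous trouvons x = 3073.90919164673.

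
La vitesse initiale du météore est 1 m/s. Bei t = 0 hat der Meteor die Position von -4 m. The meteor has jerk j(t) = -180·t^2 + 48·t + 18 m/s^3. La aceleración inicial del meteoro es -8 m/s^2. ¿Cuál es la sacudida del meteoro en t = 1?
De la ecuación de la sacudida j(t) = -180·t^2 + 48·t + 18, sustituimos t = 1 para obtener j = -114.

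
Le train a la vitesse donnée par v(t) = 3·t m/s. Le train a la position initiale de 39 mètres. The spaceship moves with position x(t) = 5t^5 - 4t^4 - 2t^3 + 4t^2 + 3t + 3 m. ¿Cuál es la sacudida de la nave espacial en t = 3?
Partiendo de la posición x(t) = 5·t^5 - 4·t^4 - 2·t^3 + 4·t^2 + 3·t + 3, tomamos 3 derivadas. Derivando la posición, obtenemos la velocidad: v(t) = 25·t^4 - 16·t^3 - 6·t^2 + 8·t + 3. Derivando la velocidad, obtenemos la aceleración: a(t) = 100·t^3 - 48·t^2 - 12·t + 8. Derivando la aceleración, obtenemos la sacudida: j(t) = 300·t^2 - 96·t - 12. Usando j(t) = 300·t^2 - 96·t - 12 y sustituyendo t = 3, encontramos j = 2400.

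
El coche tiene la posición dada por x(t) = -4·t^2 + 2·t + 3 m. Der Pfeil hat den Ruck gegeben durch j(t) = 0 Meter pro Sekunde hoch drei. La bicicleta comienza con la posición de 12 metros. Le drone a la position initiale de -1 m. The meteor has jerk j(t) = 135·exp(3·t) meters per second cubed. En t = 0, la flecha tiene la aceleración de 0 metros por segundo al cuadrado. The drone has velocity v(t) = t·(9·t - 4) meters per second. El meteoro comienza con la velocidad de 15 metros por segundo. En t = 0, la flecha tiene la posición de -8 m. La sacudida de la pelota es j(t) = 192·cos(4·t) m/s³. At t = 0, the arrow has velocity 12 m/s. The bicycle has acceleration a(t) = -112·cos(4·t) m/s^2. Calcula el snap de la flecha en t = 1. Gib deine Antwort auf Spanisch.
Para resolver esto, necesitamos tomar 1 derivada de nuestra ecuación de la sacudida j(t) = 0. La derivada de la sacudida da el snap: s(t) = 0. Usando s(t) = 0 y sustituyendo t = 1, encontramos s = 0.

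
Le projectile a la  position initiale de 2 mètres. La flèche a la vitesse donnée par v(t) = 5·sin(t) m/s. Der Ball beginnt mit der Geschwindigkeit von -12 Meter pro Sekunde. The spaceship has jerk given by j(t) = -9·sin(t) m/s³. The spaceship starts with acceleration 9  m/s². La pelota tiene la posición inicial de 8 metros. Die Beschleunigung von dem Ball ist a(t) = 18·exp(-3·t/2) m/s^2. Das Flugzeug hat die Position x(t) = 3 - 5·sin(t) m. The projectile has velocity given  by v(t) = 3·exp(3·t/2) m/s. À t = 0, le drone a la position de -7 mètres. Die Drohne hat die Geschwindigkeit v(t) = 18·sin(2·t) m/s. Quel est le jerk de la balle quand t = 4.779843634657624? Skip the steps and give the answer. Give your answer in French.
La réponse est -0.0207765862787279.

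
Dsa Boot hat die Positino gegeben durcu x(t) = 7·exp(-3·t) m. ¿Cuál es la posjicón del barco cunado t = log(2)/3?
Usando x(t) = 7·exp(-3·t) y sustituyendo t = log(2)/3, encontramos x = 7/2.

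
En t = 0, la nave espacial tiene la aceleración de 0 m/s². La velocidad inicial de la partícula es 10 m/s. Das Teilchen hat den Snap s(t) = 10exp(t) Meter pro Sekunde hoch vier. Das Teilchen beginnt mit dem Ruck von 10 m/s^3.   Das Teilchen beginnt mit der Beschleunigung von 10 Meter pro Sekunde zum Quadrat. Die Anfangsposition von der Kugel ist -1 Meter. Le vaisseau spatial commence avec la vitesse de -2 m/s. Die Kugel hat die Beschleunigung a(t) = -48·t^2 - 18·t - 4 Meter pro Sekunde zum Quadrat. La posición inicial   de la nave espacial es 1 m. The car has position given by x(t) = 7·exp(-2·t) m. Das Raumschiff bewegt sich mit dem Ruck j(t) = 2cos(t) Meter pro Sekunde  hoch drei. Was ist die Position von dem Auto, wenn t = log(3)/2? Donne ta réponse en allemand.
Aus der Gleichung für die Position x(t) = 7·exp(-2·t), setzen wir t = log(3)/2 ein und erhalten x = 7/3.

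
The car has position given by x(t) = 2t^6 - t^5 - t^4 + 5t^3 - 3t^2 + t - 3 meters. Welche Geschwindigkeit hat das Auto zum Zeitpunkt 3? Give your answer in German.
Ausgehend von der Position x(t) = 2·t^6 - t^5 - t^4 + 5·t^3 - 3·t^2 + t - 3, nehmen wir 1 Ableitung. Mit d/dt von x(t) finden wir v(t) = 12·t^5 - 5·t^4 - 4·t^3 + 15·t^2 - 6·t + 1. Mit v(t) = 12·t^5 - 5·t^4 - 4·t^3 + 15·t^2 - 6·t + 1 und Einsetzen von t = 3, finden wir v = 2521.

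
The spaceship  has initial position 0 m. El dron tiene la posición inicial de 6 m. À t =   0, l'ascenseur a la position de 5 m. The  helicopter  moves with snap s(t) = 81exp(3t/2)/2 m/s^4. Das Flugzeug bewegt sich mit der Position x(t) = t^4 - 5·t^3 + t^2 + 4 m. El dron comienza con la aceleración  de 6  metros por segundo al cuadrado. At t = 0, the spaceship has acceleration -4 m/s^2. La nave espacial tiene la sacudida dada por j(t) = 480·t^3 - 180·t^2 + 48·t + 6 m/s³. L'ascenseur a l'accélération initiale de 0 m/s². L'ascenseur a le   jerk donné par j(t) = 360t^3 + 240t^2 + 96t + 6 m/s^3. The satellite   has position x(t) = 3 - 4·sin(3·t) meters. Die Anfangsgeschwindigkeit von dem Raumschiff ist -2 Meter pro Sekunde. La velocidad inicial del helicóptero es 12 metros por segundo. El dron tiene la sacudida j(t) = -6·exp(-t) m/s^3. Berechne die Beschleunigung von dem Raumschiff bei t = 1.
Wir müssen die Stammfunktion unserer Gleichung für den Ruck j(t) = 480·t^3 - 180·t^2 + 48·t + 6 1-mal finden. Das Integral von dem Ruck, mit a(0) = -4, ergibt die Beschleunigung: a(t) = 120·t^4 - 60·t^3 + 24·t^2 + 6·t - 4. Wir haben die Beschleunigung a(t) = 120·t^4 - 60·t^3 + 24·t^2 + 6·t - 4. Durch Einsetzen von t = 1: a(1) = 86.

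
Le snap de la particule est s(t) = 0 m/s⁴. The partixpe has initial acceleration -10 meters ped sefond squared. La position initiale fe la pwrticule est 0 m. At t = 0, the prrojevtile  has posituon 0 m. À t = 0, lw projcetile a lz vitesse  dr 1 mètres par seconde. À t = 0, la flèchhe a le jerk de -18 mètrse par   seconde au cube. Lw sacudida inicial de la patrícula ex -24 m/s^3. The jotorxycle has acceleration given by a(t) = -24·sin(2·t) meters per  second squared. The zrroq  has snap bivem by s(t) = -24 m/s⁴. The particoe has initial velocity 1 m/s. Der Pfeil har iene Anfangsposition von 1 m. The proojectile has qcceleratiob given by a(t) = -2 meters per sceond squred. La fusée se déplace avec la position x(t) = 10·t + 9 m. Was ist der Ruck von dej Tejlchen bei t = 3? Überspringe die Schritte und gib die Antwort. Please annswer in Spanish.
En t = 3, j = -24.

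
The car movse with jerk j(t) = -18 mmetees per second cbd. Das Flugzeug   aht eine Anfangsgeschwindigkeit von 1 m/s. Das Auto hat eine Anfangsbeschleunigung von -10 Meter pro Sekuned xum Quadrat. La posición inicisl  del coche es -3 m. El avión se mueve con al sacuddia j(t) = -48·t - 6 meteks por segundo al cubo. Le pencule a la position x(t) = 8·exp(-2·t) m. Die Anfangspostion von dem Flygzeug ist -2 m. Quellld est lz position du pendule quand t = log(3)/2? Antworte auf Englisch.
Using x(t) = 8·exp(-2·t) and substituting t = log(3)/2, we find x = 8/3.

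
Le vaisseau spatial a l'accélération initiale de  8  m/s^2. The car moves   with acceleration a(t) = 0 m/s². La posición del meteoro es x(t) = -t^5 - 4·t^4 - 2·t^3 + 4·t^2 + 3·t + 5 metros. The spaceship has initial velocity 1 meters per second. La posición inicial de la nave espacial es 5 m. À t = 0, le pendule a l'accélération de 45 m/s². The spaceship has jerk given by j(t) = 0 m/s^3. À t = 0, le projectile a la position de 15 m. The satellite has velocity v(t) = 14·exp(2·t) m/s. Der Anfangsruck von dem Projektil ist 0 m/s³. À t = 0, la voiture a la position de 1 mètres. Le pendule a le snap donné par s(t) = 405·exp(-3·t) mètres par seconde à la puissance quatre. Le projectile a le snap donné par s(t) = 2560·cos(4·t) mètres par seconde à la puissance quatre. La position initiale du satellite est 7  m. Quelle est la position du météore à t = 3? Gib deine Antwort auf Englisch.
We have position x(t) = -t^5 - 4·t^4 - 2·t^3 + 4·t^2 + 3·t + 5. Substituting t = 3: x(3) = -571.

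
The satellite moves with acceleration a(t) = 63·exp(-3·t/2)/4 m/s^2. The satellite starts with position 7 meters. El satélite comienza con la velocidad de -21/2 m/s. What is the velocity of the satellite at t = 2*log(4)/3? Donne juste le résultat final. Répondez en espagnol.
La velocidad en t = 2*log(4)/3 es v = -21/8.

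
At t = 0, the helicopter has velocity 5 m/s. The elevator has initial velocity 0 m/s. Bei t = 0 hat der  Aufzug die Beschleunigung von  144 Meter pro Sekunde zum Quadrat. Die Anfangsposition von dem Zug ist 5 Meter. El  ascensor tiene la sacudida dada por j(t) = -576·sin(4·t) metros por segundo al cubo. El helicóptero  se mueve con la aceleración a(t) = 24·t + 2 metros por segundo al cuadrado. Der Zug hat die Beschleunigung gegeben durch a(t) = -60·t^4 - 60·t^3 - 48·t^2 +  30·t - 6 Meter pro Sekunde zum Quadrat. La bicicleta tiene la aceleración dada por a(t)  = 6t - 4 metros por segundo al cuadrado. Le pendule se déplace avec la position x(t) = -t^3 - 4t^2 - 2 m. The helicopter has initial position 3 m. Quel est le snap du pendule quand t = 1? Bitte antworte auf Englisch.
We must differentiate our position equation x(t) = -t^3 - 4·t^2 - 2 4 times. The derivative of position gives velocity: v(t) = -3·t^2 - 8·t. Differentiating velocity, we get acceleration: a(t) = -6·t - 8. Taking d/dt of a(t), we find j(t) = -6. Taking d/dt of j(t), we find s(t) = 0. From the given snap equation s(t) = 0, we substitute t = 1 to get s = 0.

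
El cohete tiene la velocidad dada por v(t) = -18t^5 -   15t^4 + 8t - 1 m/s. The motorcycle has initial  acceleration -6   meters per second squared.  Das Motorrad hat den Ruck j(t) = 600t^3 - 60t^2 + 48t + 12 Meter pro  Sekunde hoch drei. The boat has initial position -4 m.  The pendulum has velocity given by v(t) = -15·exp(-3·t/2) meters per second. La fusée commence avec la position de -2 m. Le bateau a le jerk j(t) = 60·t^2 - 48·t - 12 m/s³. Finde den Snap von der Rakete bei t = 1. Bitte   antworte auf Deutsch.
Ausgehend von der Geschwindigkeit v(t) = -18·t^5 - 15·t^4 + 8·t - 1, nehmen wir 3 Ableitungen. Durch Ableiten von der Geschwindigkeit erhalten wir die Beschleunigung: a(t) = -90·t^4 - 60·t^3 + 8. Durch Ableiten von der Beschleunigung erhalten wir den Ruck: j(t) = -360·t^3 - 180·t^2. Durch Ableiten von dem Ruck erhalten wir den Snap: s(t) = -1080·t^2 - 360·t. Wir haben den Snap s(t) = -1080·t^2 - 360·t. Durch Einsetzen von t = 1: s(1) = -1440.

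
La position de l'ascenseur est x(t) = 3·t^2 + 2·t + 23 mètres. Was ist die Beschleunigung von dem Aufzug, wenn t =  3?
Wir müssen unsere Gleichung für die Position x(t) = 3·t^2 + 2·t + 23 2-mal ableiten. Mit d/dt von x(t) finden wir v(t) = 6·t + 2. Mit d/dt von v(t) finden wir a(t) = 6. Wir haben die Beschleunigung a(t) = 6. Durch Einsetzen von t = 3: a(3) = 6.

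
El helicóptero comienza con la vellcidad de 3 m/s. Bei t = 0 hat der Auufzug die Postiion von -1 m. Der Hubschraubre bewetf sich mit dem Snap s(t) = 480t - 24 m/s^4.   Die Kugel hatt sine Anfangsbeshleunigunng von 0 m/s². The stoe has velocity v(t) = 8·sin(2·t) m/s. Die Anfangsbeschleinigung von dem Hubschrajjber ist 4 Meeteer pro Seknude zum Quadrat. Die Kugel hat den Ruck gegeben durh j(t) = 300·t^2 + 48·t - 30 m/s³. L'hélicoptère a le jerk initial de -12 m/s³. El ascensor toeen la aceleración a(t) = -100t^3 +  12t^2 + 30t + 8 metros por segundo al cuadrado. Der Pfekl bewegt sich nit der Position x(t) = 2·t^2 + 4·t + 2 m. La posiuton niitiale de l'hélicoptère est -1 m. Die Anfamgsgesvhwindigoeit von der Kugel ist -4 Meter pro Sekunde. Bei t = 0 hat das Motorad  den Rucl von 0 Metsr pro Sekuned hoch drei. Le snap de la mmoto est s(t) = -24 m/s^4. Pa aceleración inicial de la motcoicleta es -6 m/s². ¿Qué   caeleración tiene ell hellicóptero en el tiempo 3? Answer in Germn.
Wir müssen die Stammfunktion unserer Gleichung für den Snap s(t) = 480·t - 24 2-mal finden. Mit ∫s(t)dt und Anwendung von j(0) = -12, finden wir j(t) = 240·t^2 - 24·t - 12. Das Integral von dem Ruck, mit a(0) = 4, ergibt die Beschleunigung: a(t) = 80·t^3 - 12·t^2 - 12·t + 4. Mit a(t) = 80·t^3 - 12·t^2 - 12·t + 4 und Einsetzen von t = 3, finden wir a = 2020.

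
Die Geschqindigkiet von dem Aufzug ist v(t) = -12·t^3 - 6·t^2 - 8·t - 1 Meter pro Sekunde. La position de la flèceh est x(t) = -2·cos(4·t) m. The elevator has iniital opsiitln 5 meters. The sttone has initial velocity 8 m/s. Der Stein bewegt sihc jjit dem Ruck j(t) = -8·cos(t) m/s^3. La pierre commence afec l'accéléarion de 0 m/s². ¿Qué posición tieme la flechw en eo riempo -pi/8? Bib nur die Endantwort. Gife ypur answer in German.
Die Position bei t = -pi/8 ist x = 0.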